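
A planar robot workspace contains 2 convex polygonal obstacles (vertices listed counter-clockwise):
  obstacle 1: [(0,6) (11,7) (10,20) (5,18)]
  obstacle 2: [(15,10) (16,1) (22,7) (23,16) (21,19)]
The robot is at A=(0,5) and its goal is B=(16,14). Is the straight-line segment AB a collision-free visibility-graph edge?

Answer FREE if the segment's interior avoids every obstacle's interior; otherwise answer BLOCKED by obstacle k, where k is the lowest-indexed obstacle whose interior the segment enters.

Obstacle 1 [(0,6) (11,7) (10,20) (5,18)]:
  edge (0,6)–(11,7): crosses AB
  edge (11,7)–(10,20): crosses AB
  edge (10,20)–(5,18): clear
  edge (5,18)–(0,6): clear
  → BLOCKED
Obstacle 2 [(15,10) (16,1) (22,7) (23,16) (21,19)]:
  edge (15,10)–(16,1): clear
  edge (16,1)–(22,7): clear
  edge (22,7)–(23,16): clear
  edge (23,16)–(21,19): clear
  edge (21,19)–(15,10): clear
  midpoint (8,19/2) outside
  → clear

BLOCKED by obstacle 1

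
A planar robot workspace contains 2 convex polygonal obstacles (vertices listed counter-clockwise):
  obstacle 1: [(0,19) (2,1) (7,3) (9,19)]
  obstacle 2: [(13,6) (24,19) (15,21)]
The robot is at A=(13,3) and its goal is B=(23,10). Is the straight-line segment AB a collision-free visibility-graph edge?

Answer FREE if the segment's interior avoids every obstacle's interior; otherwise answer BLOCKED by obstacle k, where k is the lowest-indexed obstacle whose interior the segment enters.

Obstacle 1 [(0,19) (2,1) (7,3) (9,19)]:
  edge (0,19)–(2,1): clear
  edge (2,1)–(7,3): clear
  edge (7,3)–(9,19): clear
  edge (9,19)–(0,19): clear
  midpoint (18,13/2) outside
  → clear
Obstacle 2 [(13,6) (24,19) (15,21)]:
  edge (13,6)–(24,19): clear
  edge (24,19)–(15,21): clear
  edge (15,21)–(13,6): clear
  midpoint (18,13/2) outside
  → clear

FREE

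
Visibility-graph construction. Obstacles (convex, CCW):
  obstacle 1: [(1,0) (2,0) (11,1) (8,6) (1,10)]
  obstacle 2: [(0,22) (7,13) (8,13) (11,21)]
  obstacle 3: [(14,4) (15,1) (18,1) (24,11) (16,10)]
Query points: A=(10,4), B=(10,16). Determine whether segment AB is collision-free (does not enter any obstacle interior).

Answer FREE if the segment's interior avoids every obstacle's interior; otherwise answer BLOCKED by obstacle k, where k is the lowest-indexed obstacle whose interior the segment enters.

Obstacle 1 [(1,0) (2,0) (11,1) (8,6) (1,10)]:
  edge (1,0)–(2,0): clear
  edge (2,0)–(11,1): clear
  edge (11,1)–(8,6): clear
  edge (8,6)–(1,10): clear
  edge (1,10)–(1,0): clear
  midpoint (10,10) outside
  → clear
Obstacle 2 [(0,22) (7,13) (8,13) (11,21)]:
  edge (0,22)–(7,13): clear
  edge (7,13)–(8,13): clear
  edge (8,13)–(11,21): clear
  edge (11,21)–(0,22): clear
  midpoint (10,10) outside
  → clear
Obstacle 3 [(14,4) (15,1) (18,1) (24,11) (16,10)]:
  edge (14,4)–(15,1): clear
  edge (15,1)–(18,1): clear
  edge (18,1)–(24,11): clear
  edge (24,11)–(16,10): clear
  edge (16,10)–(14,4): clear
  midpoint (10,10) outside
  → clear

FREE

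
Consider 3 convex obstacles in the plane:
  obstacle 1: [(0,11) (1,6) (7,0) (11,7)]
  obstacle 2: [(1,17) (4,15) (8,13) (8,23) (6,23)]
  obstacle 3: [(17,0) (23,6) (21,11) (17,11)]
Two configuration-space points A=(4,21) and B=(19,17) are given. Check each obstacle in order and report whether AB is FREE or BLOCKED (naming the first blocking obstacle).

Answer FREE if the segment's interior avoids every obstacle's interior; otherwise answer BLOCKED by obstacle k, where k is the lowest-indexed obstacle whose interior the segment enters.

BLOCKED by obstacle 2

Obstacle 1 [(0,11) (1,6) (7,0) (11,7)]:
  edge (0,11)–(1,6): clear
  edge (1,6)–(7,0): clear
  edge (7,0)–(11,7): clear
  edge (11,7)–(0,11): clear
  midpoint (23/2,19) outside
  → clear
Obstacle 2 [(1,17) (4,15) (8,13) (8,23) (6,23)]:
  edge (1,17)–(4,15): clear
  edge (4,15)–(8,13): clear
  edge (8,13)–(8,23): crosses AB
  edge (8,23)–(6,23): clear
  edge (6,23)–(1,17): crosses AB
  → BLOCKED
Obstacle 3 [(17,0) (23,6) (21,11) (17,11)]:
  edge (17,0)–(23,6): clear
  edge (23,6)–(21,11): clear
  edge (21,11)–(17,11): clear
  edge (17,11)–(17,0): clear
  midpoint (23/2,19) outside
  → clear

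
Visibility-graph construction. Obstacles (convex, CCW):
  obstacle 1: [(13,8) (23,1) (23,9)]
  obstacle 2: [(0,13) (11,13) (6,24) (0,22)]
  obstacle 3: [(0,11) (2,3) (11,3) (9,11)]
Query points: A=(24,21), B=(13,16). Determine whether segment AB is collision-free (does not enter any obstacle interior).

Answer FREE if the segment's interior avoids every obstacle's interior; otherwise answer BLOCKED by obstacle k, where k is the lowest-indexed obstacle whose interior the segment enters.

FREE

Obstacle 1 [(13,8) (23,1) (23,9)]:
  edge (13,8)–(23,1): clear
  edge (23,1)–(23,9): clear
  edge (23,9)–(13,8): clear
  midpoint (37/2,37/2) outside
  → clear
Obstacle 2 [(0,13) (11,13) (6,24) (0,22)]:
  edge (0,13)–(11,13): clear
  edge (11,13)–(6,24): clear
  edge (6,24)–(0,22): clear
  edge (0,22)–(0,13): clear
  midpoint (37/2,37/2) outside
  → clear
Obstacle 3 [(0,11) (2,3) (11,3) (9,11)]:
  edge (0,11)–(2,3): clear
  edge (2,3)–(11,3): clear
  edge (11,3)–(9,11): clear
  edge (9,11)–(0,11): clear
  midpoint (37/2,37/2) outside
  → clear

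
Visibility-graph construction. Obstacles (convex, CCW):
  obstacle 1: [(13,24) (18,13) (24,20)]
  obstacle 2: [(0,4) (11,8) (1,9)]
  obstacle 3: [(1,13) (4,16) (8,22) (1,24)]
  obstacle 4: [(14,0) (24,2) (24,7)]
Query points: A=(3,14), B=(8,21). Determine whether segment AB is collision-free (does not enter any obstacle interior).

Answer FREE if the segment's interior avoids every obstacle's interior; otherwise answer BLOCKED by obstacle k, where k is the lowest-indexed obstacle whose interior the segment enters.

FREE

Obstacle 1 [(13,24) (18,13) (24,20)]:
  edge (13,24)–(18,13): clear
  edge (18,13)–(24,20): clear
  edge (24,20)–(13,24): clear
  midpoint (11/2,35/2) outside
  → clear
Obstacle 2 [(0,4) (11,8) (1,9)]:
  edge (0,4)–(11,8): clear
  edge (11,8)–(1,9): clear
  edge (1,9)–(0,4): clear
  midpoint (11/2,35/2) outside
  → clear
Obstacle 3 [(1,13) (4,16) (8,22) (1,24)]:
  edge (1,13)–(4,16): clear
  edge (4,16)–(8,22): clear
  edge (8,22)–(1,24): clear
  edge (1,24)–(1,13): clear
  midpoint (11/2,35/2) outside
  → clear
Obstacle 4 [(14,0) (24,2) (24,7)]:
  edge (14,0)–(24,2): clear
  edge (24,2)–(24,7): clear
  edge (24,7)–(14,0): clear
  midpoint (11/2,35/2) outside
  → clear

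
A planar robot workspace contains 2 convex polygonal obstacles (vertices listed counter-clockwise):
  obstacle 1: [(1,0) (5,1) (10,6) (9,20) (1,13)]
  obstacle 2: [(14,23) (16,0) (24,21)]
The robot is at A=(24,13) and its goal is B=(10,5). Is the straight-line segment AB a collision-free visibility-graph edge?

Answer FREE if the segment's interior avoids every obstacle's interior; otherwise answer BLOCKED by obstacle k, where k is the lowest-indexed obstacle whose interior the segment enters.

BLOCKED by obstacle 2

Obstacle 1 [(1,0) (5,1) (10,6) (9,20) (1,13)]:
  edge (1,0)–(5,1): clear
  edge (5,1)–(10,6): clear
  edge (10,6)–(9,20): clear
  edge (9,20)–(1,13): clear
  edge (1,13)–(1,0): clear
  midpoint (17,9) outside
  → clear
Obstacle 2 [(14,23) (16,0) (24,21)]:
  edge (14,23)–(16,0): crosses AB
  edge (16,0)–(24,21): crosses AB
  edge (24,21)–(14,23): clear
  → BLOCKED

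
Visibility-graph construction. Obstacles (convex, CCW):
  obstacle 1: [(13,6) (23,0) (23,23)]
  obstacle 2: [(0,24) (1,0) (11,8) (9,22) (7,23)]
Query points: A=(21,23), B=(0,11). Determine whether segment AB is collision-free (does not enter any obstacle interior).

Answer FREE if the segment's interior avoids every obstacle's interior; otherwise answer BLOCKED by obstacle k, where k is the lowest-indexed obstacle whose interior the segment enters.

Obstacle 1 [(13,6) (23,0) (23,23)]:
  edge (13,6)–(23,0): clear
  edge (23,0)–(23,23): clear
  edge (23,23)–(13,6): clear
  midpoint (21/2,17) outside
  → clear
Obstacle 2 [(0,24) (1,0) (11,8) (9,22) (7,23)]:
  edge (0,24)–(1,0): crosses AB
  edge (1,0)–(11,8): clear
  edge (11,8)–(9,22): crosses AB
  edge (9,22)–(7,23): clear
  edge (7,23)–(0,24): clear
  → BLOCKED

BLOCKED by obstacle 2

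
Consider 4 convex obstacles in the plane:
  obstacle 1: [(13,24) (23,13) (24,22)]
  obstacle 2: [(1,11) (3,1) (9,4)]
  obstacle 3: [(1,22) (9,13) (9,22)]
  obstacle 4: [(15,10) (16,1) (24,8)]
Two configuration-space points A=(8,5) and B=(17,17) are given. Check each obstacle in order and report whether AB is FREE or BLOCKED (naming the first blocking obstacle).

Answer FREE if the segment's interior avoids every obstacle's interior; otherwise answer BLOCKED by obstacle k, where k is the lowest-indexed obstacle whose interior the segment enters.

Obstacle 1 [(13,24) (23,13) (24,22)]:
  edge (13,24)–(23,13): clear
  edge (23,13)–(24,22): clear
  edge (24,22)–(13,24): clear
  midpoint (25/2,11) outside
  → clear
Obstacle 2 [(1,11) (3,1) (9,4)]:
  edge (1,11)–(3,1): clear
  edge (3,1)–(9,4): clear
  edge (9,4)–(1,11): clear
  midpoint (25/2,11) outside
  → clear
Obstacle 3 [(1,22) (9,13) (9,22)]:
  edge (1,22)–(9,13): clear
  edge (9,13)–(9,22): clear
  edge (9,22)–(1,22): clear
  midpoint (25/2,11) outside
  → clear
Obstacle 4 [(15,10) (16,1) (24,8)]:
  edge (15,10)–(16,1): clear
  edge (16,1)–(24,8): clear
  edge (24,8)–(15,10): clear
  midpoint (25/2,11) outside
  → clear

FREE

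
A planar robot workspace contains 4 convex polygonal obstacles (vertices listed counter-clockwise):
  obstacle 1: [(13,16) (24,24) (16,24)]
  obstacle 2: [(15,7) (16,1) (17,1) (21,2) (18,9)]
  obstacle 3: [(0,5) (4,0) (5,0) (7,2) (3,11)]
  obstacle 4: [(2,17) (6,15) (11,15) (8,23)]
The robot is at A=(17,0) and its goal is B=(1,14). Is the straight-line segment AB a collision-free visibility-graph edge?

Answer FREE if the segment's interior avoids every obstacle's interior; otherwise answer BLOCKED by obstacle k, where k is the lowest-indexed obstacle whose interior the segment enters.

FREE

Obstacle 1 [(13,16) (24,24) (16,24)]:
  edge (13,16)–(24,24): clear
  edge (24,24)–(16,24): clear
  edge (16,24)–(13,16): clear
  midpoint (9,7) outside
  → clear
Obstacle 2 [(15,7) (16,1) (17,1) (21,2) (18,9)]:
  edge (15,7)–(16,1): clear
  edge (16,1)–(17,1): clear
  edge (17,1)–(21,2): clear
  edge (21,2)–(18,9): clear
  edge (18,9)–(15,7): clear
  midpoint (9,7) outside
  → clear
Obstacle 3 [(0,5) (4,0) (5,0) (7,2) (3,11)]:
  edge (0,5)–(4,0): clear
  edge (4,0)–(5,0): clear
  edge (5,0)–(7,2): clear
  edge (7,2)–(3,11): clear
  edge (3,11)–(0,5): clear
  midpoint (9,7) outside
  → clear
Obstacle 4 [(2,17) (6,15) (11,15) (8,23)]:
  edge (2,17)–(6,15): clear
  edge (6,15)–(11,15): clear
  edge (11,15)–(8,23): clear
  edge (8,23)–(2,17): clear
  midpoint (9,7) outside
  → clear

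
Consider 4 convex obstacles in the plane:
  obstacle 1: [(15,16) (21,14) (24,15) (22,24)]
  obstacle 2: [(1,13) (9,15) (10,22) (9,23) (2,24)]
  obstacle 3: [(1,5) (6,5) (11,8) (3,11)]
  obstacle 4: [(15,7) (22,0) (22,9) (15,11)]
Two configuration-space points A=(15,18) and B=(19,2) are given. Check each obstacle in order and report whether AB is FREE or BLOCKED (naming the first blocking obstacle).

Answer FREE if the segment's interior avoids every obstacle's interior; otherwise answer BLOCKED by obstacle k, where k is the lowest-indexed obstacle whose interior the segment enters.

Obstacle 1 [(15,16) (21,14) (24,15) (22,24)]:
  edge (15,16)–(21,14): crosses AB
  edge (21,14)–(24,15): clear
  edge (24,15)–(22,24): clear
  edge (22,24)–(15,16): crosses AB
  → BLOCKED
Obstacle 2 [(1,13) (9,15) (10,22) (9,23) (2,24)]:
  edge (1,13)–(9,15): clear
  edge (9,15)–(10,22): clear
  edge (10,22)–(9,23): clear
  edge (9,23)–(2,24): clear
  edge (2,24)–(1,13): clear
  midpoint (17,10) outside
  → clear
Obstacle 3 [(1,5) (6,5) (11,8) (3,11)]:
  edge (1,5)–(6,5): clear
  edge (6,5)–(11,8): clear
  edge (11,8)–(3,11): clear
  edge (3,11)–(1,5): clear
  midpoint (17,10) outside
  → clear
Obstacle 4 [(15,7) (22,0) (22,9) (15,11)]:
  edge (15,7)–(22,0): crosses AB
  edge (22,0)–(22,9): clear
  edge (22,9)–(15,11): crosses AB
  edge (15,11)–(15,7): clear
  → BLOCKED

BLOCKED by obstacle 1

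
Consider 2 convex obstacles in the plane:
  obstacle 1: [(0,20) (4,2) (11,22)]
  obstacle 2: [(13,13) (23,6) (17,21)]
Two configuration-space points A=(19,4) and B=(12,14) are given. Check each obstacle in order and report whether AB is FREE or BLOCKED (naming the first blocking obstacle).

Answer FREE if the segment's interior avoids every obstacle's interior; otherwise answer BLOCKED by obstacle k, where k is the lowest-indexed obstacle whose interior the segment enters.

FREE

Obstacle 1 [(0,20) (4,2) (11,22)]:
  edge (0,20)–(4,2): clear
  edge (4,2)–(11,22): clear
  edge (11,22)–(0,20): clear
  midpoint (31/2,9) outside
  → clear
Obstacle 2 [(13,13) (23,6) (17,21)]:
  edge (13,13)–(23,6): clear
  edge (23,6)–(17,21): clear
  edge (17,21)–(13,13): clear
  midpoint (31/2,9) outside
  → clear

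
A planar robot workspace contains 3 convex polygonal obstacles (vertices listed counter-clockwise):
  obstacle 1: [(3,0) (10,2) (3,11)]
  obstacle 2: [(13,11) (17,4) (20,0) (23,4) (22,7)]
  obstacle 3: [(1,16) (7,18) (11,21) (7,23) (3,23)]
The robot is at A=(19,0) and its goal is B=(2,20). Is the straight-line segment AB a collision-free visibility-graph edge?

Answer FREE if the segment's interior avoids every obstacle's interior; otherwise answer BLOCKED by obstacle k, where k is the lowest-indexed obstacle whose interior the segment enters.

Obstacle 1 [(3,0) (10,2) (3,11)]:
  edge (3,0)–(10,2): clear
  edge (10,2)–(3,11): clear
  edge (3,11)–(3,0): clear
  midpoint (21/2,10) outside
  → clear
Obstacle 2 [(13,11) (17,4) (20,0) (23,4) (22,7)]:
  edge (13,11)–(17,4): clear
  edge (17,4)–(20,0): clear
  edge (20,0)–(23,4): clear
  edge (23,4)–(22,7): clear
  edge (22,7)–(13,11): clear
  midpoint (21/2,10) outside
  → clear
Obstacle 3 [(1,16) (7,18) (11,21) (7,23) (3,23)]:
  edge (1,16)–(7,18): crosses AB
  edge (7,18)–(11,21): clear
  edge (11,21)–(7,23): clear
  edge (7,23)–(3,23): clear
  edge (3,23)–(1,16): crosses AB
  → BLOCKED

BLOCKED by obstacle 3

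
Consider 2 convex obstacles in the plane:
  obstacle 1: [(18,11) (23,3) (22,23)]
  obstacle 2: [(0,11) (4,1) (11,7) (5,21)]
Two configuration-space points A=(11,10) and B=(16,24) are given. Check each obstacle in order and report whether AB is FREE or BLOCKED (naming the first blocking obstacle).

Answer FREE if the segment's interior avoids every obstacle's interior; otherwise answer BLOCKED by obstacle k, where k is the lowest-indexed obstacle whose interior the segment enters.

FREE

Obstacle 1 [(18,11) (23,3) (22,23)]:
  edge (18,11)–(23,3): clear
  edge (23,3)–(22,23): clear
  edge (22,23)–(18,11): clear
  midpoint (27/2,17) outside
  → clear
Obstacle 2 [(0,11) (4,1) (11,7) (5,21)]:
  edge (0,11)–(4,1): clear
  edge (4,1)–(11,7): clear
  edge (11,7)–(5,21): clear
  edge (5,21)–(0,11): clear
  midpoint (27/2,17) outside
  → clear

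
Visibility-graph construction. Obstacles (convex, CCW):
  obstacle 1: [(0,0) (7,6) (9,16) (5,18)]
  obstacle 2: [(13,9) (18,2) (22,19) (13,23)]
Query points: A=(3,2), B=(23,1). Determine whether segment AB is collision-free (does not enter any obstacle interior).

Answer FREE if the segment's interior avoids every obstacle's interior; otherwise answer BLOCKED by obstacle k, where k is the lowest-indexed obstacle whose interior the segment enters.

Obstacle 1 [(0,0) (7,6) (9,16) (5,18)]:
  edge (0,0)–(7,6): clear
  edge (7,6)–(9,16): clear
  edge (9,16)–(5,18): clear
  edge (5,18)–(0,0): clear
  midpoint (13,3/2) outside
  → clear
Obstacle 2 [(13,9) (18,2) (22,19) (13,23)]:
  edge (13,9)–(18,2): clear
  edge (18,2)–(22,19): clear
  edge (22,19)–(13,23): clear
  edge (13,23)–(13,9): clear
  midpoint (13,3/2) outside
  → clear

FREE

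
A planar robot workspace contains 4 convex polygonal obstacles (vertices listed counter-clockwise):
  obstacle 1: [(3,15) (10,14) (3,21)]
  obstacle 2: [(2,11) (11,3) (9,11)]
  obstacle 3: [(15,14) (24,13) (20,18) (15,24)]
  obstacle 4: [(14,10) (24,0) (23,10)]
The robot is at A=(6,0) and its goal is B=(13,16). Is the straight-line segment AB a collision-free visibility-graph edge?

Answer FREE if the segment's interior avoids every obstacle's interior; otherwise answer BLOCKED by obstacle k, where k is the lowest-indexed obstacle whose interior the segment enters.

Obstacle 1 [(3,15) (10,14) (3,21)]:
  edge (3,15)–(10,14): clear
  edge (10,14)–(3,21): clear
  edge (3,21)–(3,15): clear
  midpoint (19/2,8) outside
  → clear
Obstacle 2 [(2,11) (11,3) (9,11)]:
  edge (2,11)–(11,3): crosses AB
  edge (11,3)–(9,11): crosses AB
  edge (9,11)–(2,11): clear
  → BLOCKED
Obstacle 3 [(15,14) (24,13) (20,18) (15,24)]:
  edge (15,14)–(24,13): clear
  edge (24,13)–(20,18): clear
  edge (20,18)–(15,24): clear
  edge (15,24)–(15,14): clear
  midpoint (19/2,8) outside
  → clear
Obstacle 4 [(14,10) (24,0) (23,10)]:
  edge (14,10)–(24,0): clear
  edge (24,0)–(23,10): clear
  edge (23,10)–(14,10): clear
  midpoint (19/2,8) outside
  → clear

BLOCKED by obstacle 2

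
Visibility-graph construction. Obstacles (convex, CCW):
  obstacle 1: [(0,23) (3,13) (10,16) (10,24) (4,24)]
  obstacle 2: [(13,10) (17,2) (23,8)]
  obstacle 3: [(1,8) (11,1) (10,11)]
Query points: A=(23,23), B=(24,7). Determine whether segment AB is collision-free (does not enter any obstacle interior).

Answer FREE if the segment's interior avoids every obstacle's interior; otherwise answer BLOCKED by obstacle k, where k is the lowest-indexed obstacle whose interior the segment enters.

FREE

Obstacle 1 [(0,23) (3,13) (10,16) (10,24) (4,24)]:
  edge (0,23)–(3,13): clear
  edge (3,13)–(10,16): clear
  edge (10,16)–(10,24): clear
  edge (10,24)–(4,24): clear
  edge (4,24)–(0,23): clear
  midpoint (47/2,15) outside
  → clear
Obstacle 2 [(13,10) (17,2) (23,8)]:
  edge (13,10)–(17,2): clear
  edge (17,2)–(23,8): clear
  edge (23,8)–(13,10): clear
  midpoint (47/2,15) outside
  → clear
Obstacle 3 [(1,8) (11,1) (10,11)]:
  edge (1,8)–(11,1): clear
  edge (11,1)–(10,11): clear
  edge (10,11)–(1,8): clear
  midpoint (47/2,15) outside
  → clear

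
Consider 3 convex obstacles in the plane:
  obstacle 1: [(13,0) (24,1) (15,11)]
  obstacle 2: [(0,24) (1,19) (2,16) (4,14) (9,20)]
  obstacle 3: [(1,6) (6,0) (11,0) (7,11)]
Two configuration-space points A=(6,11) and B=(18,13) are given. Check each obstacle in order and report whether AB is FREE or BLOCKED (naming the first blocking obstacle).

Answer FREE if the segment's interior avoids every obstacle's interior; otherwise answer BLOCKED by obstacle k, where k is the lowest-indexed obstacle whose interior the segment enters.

FREE

Obstacle 1 [(13,0) (24,1) (15,11)]:
  edge (13,0)–(24,1): clear
  edge (24,1)–(15,11): clear
  edge (15,11)–(13,0): clear
  midpoint (12,12) outside
  → clear
Obstacle 2 [(0,24) (1,19) (2,16) (4,14) (9,20)]:
  edge (0,24)–(1,19): clear
  edge (1,19)–(2,16): clear
  edge (2,16)–(4,14): clear
  edge (4,14)–(9,20): clear
  edge (9,20)–(0,24): clear
  midpoint (12,12) outside
  → clear
Obstacle 3 [(1,6) (6,0) (11,0) (7,11)]:
  edge (1,6)–(6,0): clear
  edge (6,0)–(11,0): clear
  edge (11,0)–(7,11): clear
  edge (7,11)–(1,6): clear
  midpoint (12,12) outside
  → clear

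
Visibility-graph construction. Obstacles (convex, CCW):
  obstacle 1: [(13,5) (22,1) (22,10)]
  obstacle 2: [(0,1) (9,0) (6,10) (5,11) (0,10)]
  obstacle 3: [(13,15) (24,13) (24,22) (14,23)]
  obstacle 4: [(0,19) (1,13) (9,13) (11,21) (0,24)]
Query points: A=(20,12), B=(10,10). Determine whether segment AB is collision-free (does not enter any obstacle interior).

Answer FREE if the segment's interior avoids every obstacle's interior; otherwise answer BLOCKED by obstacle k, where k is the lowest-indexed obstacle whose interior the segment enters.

Obstacle 1 [(13,5) (22,1) (22,10)]:
  edge (13,5)–(22,1): clear
  edge (22,1)–(22,10): clear
  edge (22,10)–(13,5): clear
  midpoint (15,11) outside
  → clear
Obstacle 2 [(0,1) (9,0) (6,10) (5,11) (0,10)]:
  edge (0,1)–(9,0): clear
  edge (9,0)–(6,10): clear
  edge (6,10)–(5,11): clear
  edge (5,11)–(0,10): clear
  edge (0,10)–(0,1): clear
  midpoint (15,11) outside
  → clear
Obstacle 3 [(13,15) (24,13) (24,22) (14,23)]:
  edge (13,15)–(24,13): clear
  edge (24,13)–(24,22): clear
  edge (24,22)–(14,23): clear
  edge (14,23)–(13,15): clear
  midpoint (15,11) outside
  → clear
Obstacle 4 [(0,19) (1,13) (9,13) (11,21) (0,24)]:
  edge (0,19)–(1,13): clear
  edge (1,13)–(9,13): clear
  edge (9,13)–(11,21): clear
  edge (11,21)–(0,24): clear
  edge (0,24)–(0,19): clear
  midpoint (15,11) outside
  → clear

FREE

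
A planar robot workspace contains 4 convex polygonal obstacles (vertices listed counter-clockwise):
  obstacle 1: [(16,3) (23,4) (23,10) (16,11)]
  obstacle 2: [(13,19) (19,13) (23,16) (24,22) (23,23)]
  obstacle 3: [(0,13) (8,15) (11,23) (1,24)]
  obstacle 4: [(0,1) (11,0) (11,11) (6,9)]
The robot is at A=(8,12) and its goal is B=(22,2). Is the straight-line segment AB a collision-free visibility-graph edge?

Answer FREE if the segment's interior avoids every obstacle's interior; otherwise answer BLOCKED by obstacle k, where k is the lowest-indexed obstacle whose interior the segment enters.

Obstacle 1 [(16,3) (23,4) (23,10) (16,11)]:
  edge (16,3)–(23,4): crosses AB
  edge (23,4)–(23,10): clear
  edge (23,10)–(16,11): clear
  edge (16,11)–(16,3): crosses AB
  → BLOCKED
Obstacle 2 [(13,19) (19,13) (23,16) (24,22) (23,23)]:
  edge (13,19)–(19,13): clear
  edge (19,13)–(23,16): clear
  edge (23,16)–(24,22): clear
  edge (24,22)–(23,23): clear
  edge (23,23)–(13,19): clear
  midpoint (15,7) outside
  → clear
Obstacle 3 [(0,13) (8,15) (11,23) (1,24)]:
  edge (0,13)–(8,15): clear
  edge (8,15)–(11,23): clear
  edge (11,23)–(1,24): clear
  edge (1,24)–(0,13): clear
  midpoint (15,7) outside
  → clear
Obstacle 4 [(0,1) (11,0) (11,11) (6,9)]:
  edge (0,1)–(11,0): clear
  edge (11,0)–(11,11): crosses AB
  edge (11,11)–(6,9): crosses AB
  edge (6,9)–(0,1): clear
  → BLOCKED

BLOCKED by obstacle 1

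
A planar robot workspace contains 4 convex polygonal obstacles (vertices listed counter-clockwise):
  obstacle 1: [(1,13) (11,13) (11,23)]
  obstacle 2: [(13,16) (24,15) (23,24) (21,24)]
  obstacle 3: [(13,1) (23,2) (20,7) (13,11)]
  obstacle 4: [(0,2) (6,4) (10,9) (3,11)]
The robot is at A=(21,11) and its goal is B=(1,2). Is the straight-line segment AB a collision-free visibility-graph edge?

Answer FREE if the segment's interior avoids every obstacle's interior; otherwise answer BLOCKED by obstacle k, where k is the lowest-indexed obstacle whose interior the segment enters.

Obstacle 1 [(1,13) (11,13) (11,23)]:
  edge (1,13)–(11,13): clear
  edge (11,13)–(11,23): clear
  edge (11,23)–(1,13): clear
  midpoint (11,13/2) outside
  → clear
Obstacle 2 [(13,16) (24,15) (23,24) (21,24)]:
  edge (13,16)–(24,15): clear
  edge (24,15)–(23,24): clear
  edge (23,24)–(21,24): clear
  edge (21,24)–(13,16): clear
  midpoint (11,13/2) outside
  → clear
Obstacle 3 [(13,1) (23,2) (20,7) (13,11)]:
  edge (13,1)–(23,2): clear
  edge (23,2)–(20,7): clear
  edge (20,7)–(13,11): crosses AB
  edge (13,11)–(13,1): crosses AB
  → BLOCKED
Obstacle 4 [(0,2) (6,4) (10,9) (3,11)]:
  edge (0,2)–(6,4): crosses AB
  edge (6,4)–(10,9): crosses AB
  edge (10,9)–(3,11): clear
  edge (3,11)–(0,2): clear
  → BLOCKED

BLOCKED by obstacle 3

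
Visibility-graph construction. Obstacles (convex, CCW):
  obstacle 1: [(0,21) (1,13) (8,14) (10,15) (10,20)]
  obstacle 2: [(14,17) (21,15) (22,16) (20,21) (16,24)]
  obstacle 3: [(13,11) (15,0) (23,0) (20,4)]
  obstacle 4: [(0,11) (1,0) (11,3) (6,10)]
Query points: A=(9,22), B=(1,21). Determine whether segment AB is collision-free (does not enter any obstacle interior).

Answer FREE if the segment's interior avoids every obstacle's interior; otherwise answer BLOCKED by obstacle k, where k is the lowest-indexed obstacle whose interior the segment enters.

FREE

Obstacle 1 [(0,21) (1,13) (8,14) (10,15) (10,20)]:
  edge (0,21)–(1,13): clear
  edge (1,13)–(8,14): clear
  edge (8,14)–(10,15): clear
  edge (10,15)–(10,20): clear
  edge (10,20)–(0,21): clear
  midpoint (5,43/2) outside
  → clear
Obstacle 2 [(14,17) (21,15) (22,16) (20,21) (16,24)]:
  edge (14,17)–(21,15): clear
  edge (21,15)–(22,16): clear
  edge (22,16)–(20,21): clear
  edge (20,21)–(16,24): clear
  edge (16,24)–(14,17): clear
  midpoint (5,43/2) outside
  → clear
Obstacle 3 [(13,11) (15,0) (23,0) (20,4)]:
  edge (13,11)–(15,0): clear
  edge (15,0)–(23,0): clear
  edge (23,0)–(20,4): clear
  edge (20,4)–(13,11): clear
  midpoint (5,43/2) outside
  → clear
Obstacle 4 [(0,11) (1,0) (11,3) (6,10)]:
  edge (0,11)–(1,0): clear
  edge (1,0)–(11,3): clear
  edge (11,3)–(6,10): clear
  edge (6,10)–(0,11): clear
  midpoint (5,43/2) outside
  → clear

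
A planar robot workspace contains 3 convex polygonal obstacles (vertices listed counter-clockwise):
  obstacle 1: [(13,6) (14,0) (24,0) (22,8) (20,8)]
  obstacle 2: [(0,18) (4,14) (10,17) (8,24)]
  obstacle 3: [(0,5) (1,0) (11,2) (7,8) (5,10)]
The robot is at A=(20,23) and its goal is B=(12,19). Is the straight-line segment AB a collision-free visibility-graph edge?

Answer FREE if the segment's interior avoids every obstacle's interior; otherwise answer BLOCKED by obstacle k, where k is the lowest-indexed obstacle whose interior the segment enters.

Obstacle 1 [(13,6) (14,0) (24,0) (22,8) (20,8)]:
  edge (13,6)–(14,0): clear
  edge (14,0)–(24,0): clear
  edge (24,0)–(22,8): clear
  edge (22,8)–(20,8): clear
  edge (20,8)–(13,6): clear
  midpoint (16,21) outside
  → clear
Obstacle 2 [(0,18) (4,14) (10,17) (8,24)]:
  edge (0,18)–(4,14): clear
  edge (4,14)–(10,17): clear
  edge (10,17)–(8,24): clear
  edge (8,24)–(0,18): clear
  midpoint (16,21) outside
  → clear
Obstacle 3 [(0,5) (1,0) (11,2) (7,8) (5,10)]:
  edge (0,5)–(1,0): clear
  edge (1,0)–(11,2): clear
  edge (11,2)–(7,8): clear
  edge (7,8)–(5,10): clear
  edge (5,10)–(0,5): clear
  midpoint (16,21) outside
  → clear

FREE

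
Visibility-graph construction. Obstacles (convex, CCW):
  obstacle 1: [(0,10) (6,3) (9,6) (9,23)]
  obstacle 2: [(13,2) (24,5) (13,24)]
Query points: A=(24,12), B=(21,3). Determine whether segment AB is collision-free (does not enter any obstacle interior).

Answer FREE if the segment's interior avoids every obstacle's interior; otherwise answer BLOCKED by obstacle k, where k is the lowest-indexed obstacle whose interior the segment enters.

BLOCKED by obstacle 2

Obstacle 1 [(0,10) (6,3) (9,6) (9,23)]:
  edge (0,10)–(6,3): clear
  edge (6,3)–(9,6): clear
  edge (9,6)–(9,23): clear
  edge (9,23)–(0,10): clear
  midpoint (45/2,15/2) outside
  → clear
Obstacle 2 [(13,2) (24,5) (13,24)]:
  edge (13,2)–(24,5): crosses AB
  edge (24,5)–(13,24): crosses AB
  edge (13,24)–(13,2): clear
  → BLOCKED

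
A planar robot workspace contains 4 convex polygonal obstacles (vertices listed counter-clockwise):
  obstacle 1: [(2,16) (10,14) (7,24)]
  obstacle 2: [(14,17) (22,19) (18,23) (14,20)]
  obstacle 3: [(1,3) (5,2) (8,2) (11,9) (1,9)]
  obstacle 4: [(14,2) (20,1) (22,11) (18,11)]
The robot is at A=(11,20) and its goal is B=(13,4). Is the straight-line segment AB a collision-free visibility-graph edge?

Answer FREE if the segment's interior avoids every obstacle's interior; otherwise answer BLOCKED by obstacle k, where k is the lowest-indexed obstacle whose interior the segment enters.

Obstacle 1 [(2,16) (10,14) (7,24)]:
  edge (2,16)–(10,14): clear
  edge (10,14)–(7,24): clear
  edge (7,24)–(2,16): clear
  midpoint (12,12) outside
  → clear
Obstacle 2 [(14,17) (22,19) (18,23) (14,20)]:
  edge (14,17)–(22,19): clear
  edge (22,19)–(18,23): clear
  edge (18,23)–(14,20): clear
  edge (14,20)–(14,17): clear
  midpoint (12,12) outside
  → clear
Obstacle 3 [(1,3) (5,2) (8,2) (11,9) (1,9)]:
  edge (1,3)–(5,2): clear
  edge (5,2)–(8,2): clear
  edge (8,2)–(11,9): clear
  edge (11,9)–(1,9): clear
  edge (1,9)–(1,3): clear
  midpoint (12,12) outside
  → clear
Obstacle 4 [(14,2) (20,1) (22,11) (18,11)]:
  edge (14,2)–(20,1): clear
  edge (20,1)–(22,11): clear
  edge (22,11)–(18,11): clear
  edge (18,11)–(14,2): clear
  midpoint (12,12) outside
  → clear

FREE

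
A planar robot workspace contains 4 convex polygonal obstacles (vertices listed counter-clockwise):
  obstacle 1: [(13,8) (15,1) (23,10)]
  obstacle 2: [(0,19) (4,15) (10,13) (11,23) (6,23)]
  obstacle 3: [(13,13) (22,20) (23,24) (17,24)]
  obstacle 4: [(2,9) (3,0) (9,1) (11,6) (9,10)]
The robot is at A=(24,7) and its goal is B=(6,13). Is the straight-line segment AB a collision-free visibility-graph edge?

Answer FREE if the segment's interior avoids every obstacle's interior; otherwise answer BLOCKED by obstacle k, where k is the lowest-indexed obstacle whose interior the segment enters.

BLOCKED by obstacle 1

Obstacle 1 [(13,8) (15,1) (23,10)]:
  edge (13,8)–(15,1): clear
  edge (15,1)–(23,10): crosses AB
  edge (23,10)–(13,8): crosses AB
  → BLOCKED
Obstacle 2 [(0,19) (4,15) (10,13) (11,23) (6,23)]:
  edge (0,19)–(4,15): clear
  edge (4,15)–(10,13): clear
  edge (10,13)–(11,23): clear
  edge (11,23)–(6,23): clear
  edge (6,23)–(0,19): clear
  midpoint (15,10) outside
  → clear
Obstacle 3 [(13,13) (22,20) (23,24) (17,24)]:
  edge (13,13)–(22,20): clear
  edge (22,20)–(23,24): clear
  edge (23,24)–(17,24): clear
  edge (17,24)–(13,13): clear
  midpoint (15,10) outside
  → clear
Obstacle 4 [(2,9) (3,0) (9,1) (11,6) (9,10)]:
  edge (2,9)–(3,0): clear
  edge (3,0)–(9,1): clear
  edge (9,1)–(11,6): clear
  edge (11,6)–(9,10): clear
  edge (9,10)–(2,9): clear
  midpoint (15,10) outside
  → clear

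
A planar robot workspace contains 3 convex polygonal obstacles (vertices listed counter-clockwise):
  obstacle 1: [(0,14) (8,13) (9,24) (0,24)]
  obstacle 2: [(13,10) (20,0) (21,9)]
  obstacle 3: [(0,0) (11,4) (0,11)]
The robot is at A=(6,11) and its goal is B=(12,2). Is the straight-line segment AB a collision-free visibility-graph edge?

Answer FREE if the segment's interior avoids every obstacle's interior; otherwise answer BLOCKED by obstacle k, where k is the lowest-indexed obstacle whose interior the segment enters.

Obstacle 1 [(0,14) (8,13) (9,24) (0,24)]:
  edge (0,14)–(8,13): clear
  edge (8,13)–(9,24): clear
  edge (9,24)–(0,24): clear
  edge (0,24)–(0,14): clear
  midpoint (9,13/2) outside
  → clear
Obstacle 2 [(13,10) (20,0) (21,9)]:
  edge (13,10)–(20,0): clear
  edge (20,0)–(21,9): clear
  edge (21,9)–(13,10): clear
  midpoint (9,13/2) outside
  → clear
Obstacle 3 [(0,0) (11,4) (0,11)]:
  edge (0,0)–(11,4): crosses AB
  edge (11,4)–(0,11): crosses AB
  edge (0,11)–(0,0): clear
  → BLOCKED

BLOCKED by obstacle 3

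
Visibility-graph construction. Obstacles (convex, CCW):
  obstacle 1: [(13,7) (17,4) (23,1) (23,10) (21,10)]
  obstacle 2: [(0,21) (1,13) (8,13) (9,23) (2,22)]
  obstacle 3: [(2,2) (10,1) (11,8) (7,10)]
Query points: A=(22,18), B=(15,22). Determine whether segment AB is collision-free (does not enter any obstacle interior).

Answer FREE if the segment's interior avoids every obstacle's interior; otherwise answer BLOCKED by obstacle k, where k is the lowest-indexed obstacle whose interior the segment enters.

Obstacle 1 [(13,7) (17,4) (23,1) (23,10) (21,10)]:
  edge (13,7)–(17,4): clear
  edge (17,4)–(23,1): clear
  edge (23,1)–(23,10): clear
  edge (23,10)–(21,10): clear
  edge (21,10)–(13,7): clear
  midpoint (37/2,20) outside
  → clear
Obstacle 2 [(0,21) (1,13) (8,13) (9,23) (2,22)]:
  edge (0,21)–(1,13): clear
  edge (1,13)–(8,13): clear
  edge (8,13)–(9,23): clear
  edge (9,23)–(2,22): clear
  edge (2,22)–(0,21): clear
  midpoint (37/2,20) outside
  → clear
Obstacle 3 [(2,2) (10,1) (11,8) (7,10)]:
  edge (2,2)–(10,1): clear
  edge (10,1)–(11,8): clear
  edge (11,8)–(7,10): clear
  edge (7,10)–(2,2): clear
  midpoint (37/2,20) outside
  → clear

FREE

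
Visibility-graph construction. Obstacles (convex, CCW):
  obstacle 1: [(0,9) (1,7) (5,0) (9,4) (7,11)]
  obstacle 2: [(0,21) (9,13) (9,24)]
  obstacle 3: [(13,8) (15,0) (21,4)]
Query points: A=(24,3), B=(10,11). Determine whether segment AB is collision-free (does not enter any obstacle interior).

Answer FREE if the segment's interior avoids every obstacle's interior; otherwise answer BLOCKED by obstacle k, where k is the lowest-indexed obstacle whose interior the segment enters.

FREE

Obstacle 1 [(0,9) (1,7) (5,0) (9,4) (7,11)]:
  edge (0,9)–(1,7): clear
  edge (1,7)–(5,0): clear
  edge (5,0)–(9,4): clear
  edge (9,4)–(7,11): clear
  edge (7,11)–(0,9): clear
  midpoint (17,7) outside
  → clear
Obstacle 2 [(0,21) (9,13) (9,24)]:
  edge (0,21)–(9,13): clear
  edge (9,13)–(9,24): clear
  edge (9,24)–(0,21): clear
  midpoint (17,7) outside
  → clear
Obstacle 3 [(13,8) (15,0) (21,4)]:
  edge (13,8)–(15,0): clear
  edge (15,0)–(21,4): clear
  edge (21,4)–(13,8): clear
  midpoint (17,7) outside
  → clear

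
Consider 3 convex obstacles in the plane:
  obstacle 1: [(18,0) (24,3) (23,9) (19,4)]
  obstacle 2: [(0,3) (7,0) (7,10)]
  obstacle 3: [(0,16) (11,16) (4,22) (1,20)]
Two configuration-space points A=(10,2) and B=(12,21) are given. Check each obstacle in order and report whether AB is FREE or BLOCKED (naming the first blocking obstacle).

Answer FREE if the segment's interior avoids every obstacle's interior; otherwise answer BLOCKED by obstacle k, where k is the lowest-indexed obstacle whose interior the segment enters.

Obstacle 1 [(18,0) (24,3) (23,9) (19,4)]:
  edge (18,0)–(24,3): clear
  edge (24,3)–(23,9): clear
  edge (23,9)–(19,4): clear
  edge (19,4)–(18,0): clear
  midpoint (11,23/2) outside
  → clear
Obstacle 2 [(0,3) (7,0) (7,10)]:
  edge (0,3)–(7,0): clear
  edge (7,0)–(7,10): clear
  edge (7,10)–(0,3): clear
  midpoint (11,23/2) outside
  → clear
Obstacle 3 [(0,16) (11,16) (4,22) (1,20)]:
  edge (0,16)–(11,16): clear
  edge (11,16)–(4,22): clear
  edge (4,22)–(1,20): clear
  edge (1,20)–(0,16): clear
  midpoint (11,23/2) outside
  → clear

FREE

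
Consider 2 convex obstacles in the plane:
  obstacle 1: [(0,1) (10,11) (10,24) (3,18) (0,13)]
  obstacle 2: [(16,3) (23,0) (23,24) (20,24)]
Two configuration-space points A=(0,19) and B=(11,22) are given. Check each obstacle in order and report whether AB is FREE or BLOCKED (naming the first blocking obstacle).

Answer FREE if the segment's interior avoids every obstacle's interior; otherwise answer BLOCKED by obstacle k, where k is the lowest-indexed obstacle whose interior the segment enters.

BLOCKED by obstacle 1

Obstacle 1 [(0,1) (10,11) (10,24) (3,18) (0,13)]:
  edge (0,1)–(10,11): clear
  edge (10,11)–(10,24): crosses AB
  edge (10,24)–(3,18): crosses AB
  edge (3,18)–(0,13): clear
  edge (0,13)–(0,1): clear
  → BLOCKED
Obstacle 2 [(16,3) (23,0) (23,24) (20,24)]:
  edge (16,3)–(23,0): clear
  edge (23,0)–(23,24): clear
  edge (23,24)–(20,24): clear
  edge (20,24)–(16,3): clear
  midpoint (11/2,41/2) outside
  → clear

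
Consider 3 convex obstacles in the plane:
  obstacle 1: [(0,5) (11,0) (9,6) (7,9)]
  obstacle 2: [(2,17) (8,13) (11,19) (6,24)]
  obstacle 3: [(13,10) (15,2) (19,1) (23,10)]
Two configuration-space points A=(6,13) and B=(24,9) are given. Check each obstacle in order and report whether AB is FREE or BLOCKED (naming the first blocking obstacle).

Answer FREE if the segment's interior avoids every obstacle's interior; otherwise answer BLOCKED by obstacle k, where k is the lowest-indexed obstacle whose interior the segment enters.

Obstacle 1 [(0,5) (11,0) (9,6) (7,9)]:
  edge (0,5)–(11,0): clear
  edge (11,0)–(9,6): clear
  edge (9,6)–(7,9): clear
  edge (7,9)–(0,5): clear
  midpoint (15,11) outside
  → clear
Obstacle 2 [(2,17) (8,13) (11,19) (6,24)]:
  edge (2,17)–(8,13): clear
  edge (8,13)–(11,19): clear
  edge (11,19)–(6,24): clear
  edge (6,24)–(2,17): clear
  midpoint (15,11) outside
  → clear
Obstacle 3 [(13,10) (15,2) (19,1) (23,10)]:
  edge (13,10)–(15,2): clear
  edge (15,2)–(19,1): clear
  edge (19,1)–(23,10): crosses AB
  edge (23,10)–(13,10): crosses AB
  → BLOCKED

BLOCKED by obstacle 3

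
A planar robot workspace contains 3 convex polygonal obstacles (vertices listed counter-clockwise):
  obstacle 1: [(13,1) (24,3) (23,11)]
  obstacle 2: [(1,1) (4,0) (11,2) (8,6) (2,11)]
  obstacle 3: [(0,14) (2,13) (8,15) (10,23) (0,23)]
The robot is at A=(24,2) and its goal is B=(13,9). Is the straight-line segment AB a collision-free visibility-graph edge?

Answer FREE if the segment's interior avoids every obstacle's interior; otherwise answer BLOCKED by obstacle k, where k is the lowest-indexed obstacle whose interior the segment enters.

Obstacle 1 [(13,1) (24,3) (23,11)]:
  edge (13,1)–(24,3): crosses AB
  edge (24,3)–(23,11): clear
  edge (23,11)–(13,1): crosses AB
  → BLOCKED
Obstacle 2 [(1,1) (4,0) (11,2) (8,6) (2,11)]:
  edge (1,1)–(4,0): clear
  edge (4,0)–(11,2): clear
  edge (11,2)–(8,6): clear
  edge (8,6)–(2,11): clear
  edge (2,11)–(1,1): clear
  midpoint (37/2,11/2) outside
  → clear
Obstacle 3 [(0,14) (2,13) (8,15) (10,23) (0,23)]:
  edge (0,14)–(2,13): clear
  edge (2,13)–(8,15): clear
  edge (8,15)–(10,23): clear
  edge (10,23)–(0,23): clear
  edge (0,23)–(0,14): clear
  midpoint (37/2,11/2) outside
  → clear

BLOCKED by obstacle 1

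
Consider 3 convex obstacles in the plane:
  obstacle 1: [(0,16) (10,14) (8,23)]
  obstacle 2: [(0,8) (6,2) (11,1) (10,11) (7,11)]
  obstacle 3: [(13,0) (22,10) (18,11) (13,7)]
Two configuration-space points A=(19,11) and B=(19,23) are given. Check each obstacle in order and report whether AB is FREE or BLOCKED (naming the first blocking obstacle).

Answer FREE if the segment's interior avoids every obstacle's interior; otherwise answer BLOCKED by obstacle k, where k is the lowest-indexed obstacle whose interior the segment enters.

Obstacle 1 [(0,16) (10,14) (8,23)]:
  edge (0,16)–(10,14): clear
  edge (10,14)–(8,23): clear
  edge (8,23)–(0,16): clear
  midpoint (19,17) outside
  → clear
Obstacle 2 [(0,8) (6,2) (11,1) (10,11) (7,11)]:
  edge (0,8)–(6,2): clear
  edge (6,2)–(11,1): clear
  edge (11,1)–(10,11): clear
  edge (10,11)–(7,11): clear
  edge (7,11)–(0,8): clear
  midpoint (19,17) outside
  → clear
Obstacle 3 [(13,0) (22,10) (18,11) (13,7)]:
  edge (13,0)–(22,10): clear
  edge (22,10)–(18,11): clear
  edge (18,11)–(13,7): clear
  edge (13,7)–(13,0): clear
  midpoint (19,17) outside
  → clear

FREE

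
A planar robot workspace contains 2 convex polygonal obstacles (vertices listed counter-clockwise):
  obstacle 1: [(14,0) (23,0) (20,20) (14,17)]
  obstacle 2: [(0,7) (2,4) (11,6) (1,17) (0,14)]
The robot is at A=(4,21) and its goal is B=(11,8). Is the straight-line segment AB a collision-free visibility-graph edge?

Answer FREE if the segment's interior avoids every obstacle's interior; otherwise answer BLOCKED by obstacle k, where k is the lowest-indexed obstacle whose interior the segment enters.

FREE

Obstacle 1 [(14,0) (23,0) (20,20) (14,17)]:
  edge (14,0)–(23,0): clear
  edge (23,0)–(20,20): clear
  edge (20,20)–(14,17): clear
  edge (14,17)–(14,0): clear
  midpoint (15/2,29/2) outside
  → clear
Obstacle 2 [(0,7) (2,4) (11,6) (1,17) (0,14)]:
  edge (0,7)–(2,4): clear
  edge (2,4)–(11,6): clear
  edge (11,6)–(1,17): clear
  edge (1,17)–(0,14): clear
  edge (0,14)–(0,7): clear
  midpoint (15/2,29/2) outside
  → clear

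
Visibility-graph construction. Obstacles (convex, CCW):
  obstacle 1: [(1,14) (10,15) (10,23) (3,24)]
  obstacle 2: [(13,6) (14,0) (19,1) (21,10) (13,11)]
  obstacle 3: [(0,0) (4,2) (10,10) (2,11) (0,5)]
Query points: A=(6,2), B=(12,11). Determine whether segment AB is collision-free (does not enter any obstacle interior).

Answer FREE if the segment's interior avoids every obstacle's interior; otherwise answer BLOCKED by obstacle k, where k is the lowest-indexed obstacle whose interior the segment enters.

FREE

Obstacle 1 [(1,14) (10,15) (10,23) (3,24)]:
  edge (1,14)–(10,15): clear
  edge (10,15)–(10,23): clear
  edge (10,23)–(3,24): clear
  edge (3,24)–(1,14): clear
  midpoint (9,13/2) outside
  → clear
Obstacle 2 [(13,6) (14,0) (19,1) (21,10) (13,11)]:
  edge (13,6)–(14,0): clear
  edge (14,0)–(19,1): clear
  edge (19,1)–(21,10): clear
  edge (21,10)–(13,11): clear
  edge (13,11)–(13,6): clear
  midpoint (9,13/2) outside
  → clear
Obstacle 3 [(0,0) (4,2) (10,10) (2,11) (0,5)]:
  edge (0,0)–(4,2): clear
  edge (4,2)–(10,10): clear
  edge (10,10)–(2,11): clear
  edge (2,11)–(0,5): clear
  edge (0,5)–(0,0): clear
  midpoint (9,13/2) outside
  → clear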